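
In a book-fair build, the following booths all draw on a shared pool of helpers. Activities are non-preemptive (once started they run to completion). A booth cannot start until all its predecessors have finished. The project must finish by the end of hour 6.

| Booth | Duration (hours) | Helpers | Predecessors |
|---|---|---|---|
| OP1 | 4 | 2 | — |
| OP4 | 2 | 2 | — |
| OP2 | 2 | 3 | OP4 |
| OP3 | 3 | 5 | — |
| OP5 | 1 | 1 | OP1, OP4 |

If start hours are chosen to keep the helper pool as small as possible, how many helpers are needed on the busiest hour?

Early-start (OP1@1, OP4@1, OP2@3, OP3@1, OP5@5) gives peak 10: h1:9  h2:9  h3:10  h4:5  h5:1  h6:0.
Shift OP2→5, OP3→3, OP5→6.
Schedule OP1@1, OP4@1, OP2@5, OP3@3, OP5@6: h1:4  h2:4  h3:7  h4:7  h5:8  h6:4 — peak 8.

8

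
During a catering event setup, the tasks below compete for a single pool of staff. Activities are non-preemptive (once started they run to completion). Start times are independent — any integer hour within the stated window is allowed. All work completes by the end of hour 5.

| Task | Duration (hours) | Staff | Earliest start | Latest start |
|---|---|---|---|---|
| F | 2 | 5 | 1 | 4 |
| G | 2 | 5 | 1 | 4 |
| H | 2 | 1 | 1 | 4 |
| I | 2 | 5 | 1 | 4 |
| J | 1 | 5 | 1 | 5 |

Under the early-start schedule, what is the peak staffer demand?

21

Early-start schedule: F@1, G@1, H@1, I@1, J@1.
Load per hour: hour 1: 21, hour 2: 16, hour 3: 0, hour 4: 0, hour 5: 0.
Peak is 21.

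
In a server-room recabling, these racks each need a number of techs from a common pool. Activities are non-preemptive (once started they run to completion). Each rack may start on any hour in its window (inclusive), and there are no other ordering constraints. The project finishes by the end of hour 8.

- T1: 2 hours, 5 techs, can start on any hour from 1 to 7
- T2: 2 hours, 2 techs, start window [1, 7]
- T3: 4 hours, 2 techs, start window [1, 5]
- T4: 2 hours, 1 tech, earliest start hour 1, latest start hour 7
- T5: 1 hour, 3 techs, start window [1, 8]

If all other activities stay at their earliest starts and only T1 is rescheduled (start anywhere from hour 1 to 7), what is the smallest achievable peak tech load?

8

T1@1: h1:13  h2:10  h3:2  h4:2  h5:0  h6:0  h7:0  h8:0 → peak 13
T1@2: h1:8  h2:10  h3:7  h4:2  h5:0  h6:0  h7:0  h8:0 → peak 10
T1@3: h1:8  h2:5  h3:7  h4:7  h5:0  h6:0  h7:0  h8:0 → peak 8
T1@4: h1:8  h2:5  h3:2  h4:7  h5:5  h6:0  h7:0  h8:0 → peak 8
T1@5: h1:8  h2:5  h3:2  h4:2  h5:5  h6:5  h7:0  h8:0 → peak 8
T1@6: h1:8  h2:5  h3:2  h4:2  h5:0  h6:5  h7:5  h8:0 → peak 8
T1@7: h1:8  h2:5  h3:2  h4:2  h5:0  h6:0  h7:5  h8:5 → peak 8
Best is T1@3, peak 8.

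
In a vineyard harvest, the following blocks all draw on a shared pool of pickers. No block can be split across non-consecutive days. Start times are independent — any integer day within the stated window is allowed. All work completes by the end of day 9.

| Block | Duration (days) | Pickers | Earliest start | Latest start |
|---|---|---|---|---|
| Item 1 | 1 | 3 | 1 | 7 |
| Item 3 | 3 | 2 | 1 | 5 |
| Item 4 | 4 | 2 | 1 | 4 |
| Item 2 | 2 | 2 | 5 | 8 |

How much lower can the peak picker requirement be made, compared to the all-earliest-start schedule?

3

Early-start peak: d1:7  d2:4  d3:4  d4:2  d5:2  d6:2  d7:0  d8:0  d9:0 ⇒ 7.
Leveled (Item 1@1, Item 3@2, Item 4@2, Item 2@5): d1:3  d2:4  d3:4  d4:4  d5:4  d6:2  d7:0  d8:0  d9:0 ⇒ 4.
Reduction 7 − 4 = 3.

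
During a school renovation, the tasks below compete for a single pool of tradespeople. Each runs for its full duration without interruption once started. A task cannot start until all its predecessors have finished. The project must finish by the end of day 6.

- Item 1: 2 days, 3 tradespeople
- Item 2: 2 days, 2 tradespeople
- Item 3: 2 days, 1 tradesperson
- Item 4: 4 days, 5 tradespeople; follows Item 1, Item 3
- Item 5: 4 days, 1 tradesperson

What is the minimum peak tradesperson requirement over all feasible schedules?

6

Early-start (Item 1@1, Item 2@1, Item 3@1, Item 4@3, Item 5@1) gives peak 7: d1:7  d2:7  d3:6  d4:6  d5:5  d6:5.
Shift Item 5→3.
Schedule Item 1@1, Item 2@1, Item 3@1, Item 4@3, Item 5@3: d1:6  d2:6  d3:6  d4:6  d5:6  d6:6 — peak 6.
Total tradesperson-days = 36 over 6 days ⇒ peak ≥ ⌈36/6⌉ = 6, so 6 is optimal.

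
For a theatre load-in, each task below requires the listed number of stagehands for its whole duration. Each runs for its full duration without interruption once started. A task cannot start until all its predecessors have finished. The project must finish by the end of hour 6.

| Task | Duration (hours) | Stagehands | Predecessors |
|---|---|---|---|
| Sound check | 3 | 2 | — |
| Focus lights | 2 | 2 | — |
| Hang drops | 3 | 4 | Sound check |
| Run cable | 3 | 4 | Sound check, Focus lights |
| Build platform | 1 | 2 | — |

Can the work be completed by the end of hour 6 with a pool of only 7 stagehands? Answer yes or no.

no

The minimum achievable peak is 8; 7 < 8, so no feasible schedule stays within the cap.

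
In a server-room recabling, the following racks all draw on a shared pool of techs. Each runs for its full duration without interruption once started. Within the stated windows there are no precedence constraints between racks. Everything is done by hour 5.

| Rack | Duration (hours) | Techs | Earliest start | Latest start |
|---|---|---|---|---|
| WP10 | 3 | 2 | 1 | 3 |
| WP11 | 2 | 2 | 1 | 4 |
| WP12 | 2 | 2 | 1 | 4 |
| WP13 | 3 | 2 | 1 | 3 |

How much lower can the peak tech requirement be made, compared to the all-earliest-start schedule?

Early-start peak: h1:8  h2:8  h3:4  h4:0  h5:0 ⇒ 8.
Leveled (WP10@1, WP11@1, WP12@4, WP13@3): h1:4  h2:4  h3:4  h4:4  h5:4 ⇒ 4.
Reduction 8 − 4 = 4.

4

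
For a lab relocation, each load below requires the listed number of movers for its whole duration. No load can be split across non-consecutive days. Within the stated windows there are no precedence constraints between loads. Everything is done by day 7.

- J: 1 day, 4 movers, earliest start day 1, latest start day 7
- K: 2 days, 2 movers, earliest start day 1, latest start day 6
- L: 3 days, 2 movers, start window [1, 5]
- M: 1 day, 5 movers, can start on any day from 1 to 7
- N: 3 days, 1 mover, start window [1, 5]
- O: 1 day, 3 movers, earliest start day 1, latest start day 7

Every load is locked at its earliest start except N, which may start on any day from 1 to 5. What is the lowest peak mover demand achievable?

N@1: d1:17  d2:5  d3:3  d4:0  d5:0  d6:0  d7:0 → peak 17
N@2: d1:16  d2:5  d3:3  d4:1  d5:0  d6:0  d7:0 → peak 16
N@3: d1:16  d2:4  d3:3  d4:1  d5:1  d6:0  d7:0 → peak 16
N@4: d1:16  d2:4  d3:2  d4:1  d5:1  d6:1  d7:0 → peak 16
N@5: d1:16  d2:4  d3:2  d4:0  d5:1  d6:1  d7:1 → peak 16
Best is N@2, peak 16.

16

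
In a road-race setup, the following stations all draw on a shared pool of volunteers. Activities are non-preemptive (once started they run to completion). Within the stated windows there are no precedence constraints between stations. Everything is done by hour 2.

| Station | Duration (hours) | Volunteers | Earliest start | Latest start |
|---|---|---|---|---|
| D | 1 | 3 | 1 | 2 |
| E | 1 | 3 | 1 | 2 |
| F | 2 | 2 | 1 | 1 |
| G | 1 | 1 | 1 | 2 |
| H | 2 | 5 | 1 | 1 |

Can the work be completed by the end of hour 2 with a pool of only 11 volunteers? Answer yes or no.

yes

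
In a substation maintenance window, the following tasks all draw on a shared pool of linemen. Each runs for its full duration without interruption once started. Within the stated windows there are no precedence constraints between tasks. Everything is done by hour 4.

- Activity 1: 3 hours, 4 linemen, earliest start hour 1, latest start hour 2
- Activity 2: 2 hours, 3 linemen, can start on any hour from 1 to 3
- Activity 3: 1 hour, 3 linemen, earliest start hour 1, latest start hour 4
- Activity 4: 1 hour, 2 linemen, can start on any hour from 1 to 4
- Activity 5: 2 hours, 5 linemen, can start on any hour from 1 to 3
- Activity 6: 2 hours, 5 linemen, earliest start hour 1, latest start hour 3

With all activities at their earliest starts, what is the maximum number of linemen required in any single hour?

22

Early-start schedule: Activity 1@1, Activity 2@1, Activity 3@1, Activity 4@1, Activity 5@1, Activity 6@1.
Load per hour: hour 1: 22, hour 2: 17, hour 3: 4, hour 4: 0.
Peak is 22.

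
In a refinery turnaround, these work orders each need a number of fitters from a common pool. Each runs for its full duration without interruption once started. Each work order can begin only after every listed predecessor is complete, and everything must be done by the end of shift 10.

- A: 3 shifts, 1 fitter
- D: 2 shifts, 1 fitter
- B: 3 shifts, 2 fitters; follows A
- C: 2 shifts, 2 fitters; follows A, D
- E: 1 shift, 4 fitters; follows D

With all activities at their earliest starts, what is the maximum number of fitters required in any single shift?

5

Early-start schedule: A@1, D@1, B@4, C@4, E@3.
Load per shift: shift 1: 2, shift 2: 2, shift 3: 5, shift 4: 4, shift 5: 4, shift 6: 2, shift 7: 0, shift 8: 0, shift 9: 0, shift 10: 0.
Peak is 5.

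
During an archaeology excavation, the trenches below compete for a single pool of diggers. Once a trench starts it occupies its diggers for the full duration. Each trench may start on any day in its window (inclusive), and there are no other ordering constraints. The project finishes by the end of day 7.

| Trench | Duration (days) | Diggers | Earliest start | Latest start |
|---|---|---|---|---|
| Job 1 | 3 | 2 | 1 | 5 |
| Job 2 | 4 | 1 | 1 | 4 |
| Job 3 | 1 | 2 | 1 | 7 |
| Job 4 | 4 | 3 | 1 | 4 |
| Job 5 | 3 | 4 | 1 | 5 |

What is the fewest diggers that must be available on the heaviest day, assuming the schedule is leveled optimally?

Early-start (Job 1@1, Job 2@1, Job 3@1, Job 4@1, Job 5@1) gives peak 12: d1:12  d2:10  d3:10  d4:4  d5:0  d6:0  d7:0.
Shift Job 3→4, Job 5→5.
Schedule Job 1@1, Job 2@1, Job 3@4, Job 4@1, Job 5@5: d1:6  d2:6  d3:6  d4:6  d5:4  d6:4  d7:4 — peak 6.
Total digger-days = 36 over 7 days ⇒ peak ≥ ⌈36/7⌉ = 6, so 6 is optimal.

6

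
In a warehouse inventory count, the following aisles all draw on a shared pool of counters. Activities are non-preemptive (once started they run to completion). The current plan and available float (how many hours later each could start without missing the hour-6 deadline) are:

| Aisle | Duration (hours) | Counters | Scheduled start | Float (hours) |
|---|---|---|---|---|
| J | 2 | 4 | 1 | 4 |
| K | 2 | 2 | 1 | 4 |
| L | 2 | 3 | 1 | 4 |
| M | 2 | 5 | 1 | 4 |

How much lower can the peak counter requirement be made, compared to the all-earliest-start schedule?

Early-start peak: h1:14  h2:14  h3:0  h4:0  h5:0  h6:0 ⇒ 14.
Leveled (J@1, K@3, L@3, M@5): h1:4  h2:4  h3:5  h4:5  h5:5  h6:5 ⇒ 5.
Reduction 14 − 5 = 9.

9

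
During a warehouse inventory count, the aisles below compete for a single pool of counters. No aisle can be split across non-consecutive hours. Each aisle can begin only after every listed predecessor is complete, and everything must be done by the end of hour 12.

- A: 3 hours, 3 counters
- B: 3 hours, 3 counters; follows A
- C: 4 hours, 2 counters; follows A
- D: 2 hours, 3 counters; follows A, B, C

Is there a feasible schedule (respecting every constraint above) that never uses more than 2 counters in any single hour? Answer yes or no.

no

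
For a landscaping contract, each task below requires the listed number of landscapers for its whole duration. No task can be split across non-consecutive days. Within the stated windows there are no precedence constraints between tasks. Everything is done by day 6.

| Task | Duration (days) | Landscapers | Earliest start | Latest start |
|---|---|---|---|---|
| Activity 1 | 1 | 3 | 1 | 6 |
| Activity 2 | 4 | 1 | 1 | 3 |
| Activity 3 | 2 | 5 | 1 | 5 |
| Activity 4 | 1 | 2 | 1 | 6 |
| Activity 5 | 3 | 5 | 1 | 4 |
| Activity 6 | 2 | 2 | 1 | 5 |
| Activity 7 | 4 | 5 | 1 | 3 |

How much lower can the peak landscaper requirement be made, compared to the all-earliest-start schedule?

12

Early-start peak: d1:23  d2:18  d3:11  d4:6  d5:0  d6:0 ⇒ 23.
Leveled (Activity 1@1, Activity 2@1, Activity 3@1, Activity 4@1, Activity 5@2, Activity 6@5, Activity 7@3): d1:11  d2:11  d3:11  d4:11  d5:7  d6:7 ⇒ 11.
Reduction 23 − 11 = 12.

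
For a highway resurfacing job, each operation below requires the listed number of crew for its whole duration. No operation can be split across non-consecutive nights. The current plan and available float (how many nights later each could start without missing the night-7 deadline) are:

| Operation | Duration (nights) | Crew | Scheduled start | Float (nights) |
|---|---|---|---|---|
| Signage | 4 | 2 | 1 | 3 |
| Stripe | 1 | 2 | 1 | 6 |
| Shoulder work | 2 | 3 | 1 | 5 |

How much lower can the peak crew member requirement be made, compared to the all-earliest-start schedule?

4

Early-start peak: n1:7  n2:5  n3:2  n4:2  n5:0  n6:0  n7:0 ⇒ 7.
Leveled (Signage@1, Stripe@5, Shoulder work@6): n1:2  n2:2  n3:2  n4:2  n5:2  n6:3  n7:3 ⇒ 3.
Reduction 7 − 3 = 4.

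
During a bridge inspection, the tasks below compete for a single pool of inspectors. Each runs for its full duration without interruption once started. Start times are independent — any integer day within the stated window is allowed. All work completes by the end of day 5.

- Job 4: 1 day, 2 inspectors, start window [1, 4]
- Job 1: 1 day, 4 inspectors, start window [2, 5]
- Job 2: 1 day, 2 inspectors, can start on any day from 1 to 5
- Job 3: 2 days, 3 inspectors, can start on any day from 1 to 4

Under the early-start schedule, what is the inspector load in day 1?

At early start, day 1 has: Job 4, Job 2, Job 3.
Demand: 2 + 2 + 3 = 7.

7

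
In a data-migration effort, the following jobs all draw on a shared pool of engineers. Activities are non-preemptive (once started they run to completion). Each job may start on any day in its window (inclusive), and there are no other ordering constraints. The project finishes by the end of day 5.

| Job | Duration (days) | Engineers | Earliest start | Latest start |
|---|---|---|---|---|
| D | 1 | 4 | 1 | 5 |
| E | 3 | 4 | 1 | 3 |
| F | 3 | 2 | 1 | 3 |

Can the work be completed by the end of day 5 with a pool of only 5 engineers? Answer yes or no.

no

The minimum achievable peak is 6; 5 < 6, so no feasible schedule stays within the cap.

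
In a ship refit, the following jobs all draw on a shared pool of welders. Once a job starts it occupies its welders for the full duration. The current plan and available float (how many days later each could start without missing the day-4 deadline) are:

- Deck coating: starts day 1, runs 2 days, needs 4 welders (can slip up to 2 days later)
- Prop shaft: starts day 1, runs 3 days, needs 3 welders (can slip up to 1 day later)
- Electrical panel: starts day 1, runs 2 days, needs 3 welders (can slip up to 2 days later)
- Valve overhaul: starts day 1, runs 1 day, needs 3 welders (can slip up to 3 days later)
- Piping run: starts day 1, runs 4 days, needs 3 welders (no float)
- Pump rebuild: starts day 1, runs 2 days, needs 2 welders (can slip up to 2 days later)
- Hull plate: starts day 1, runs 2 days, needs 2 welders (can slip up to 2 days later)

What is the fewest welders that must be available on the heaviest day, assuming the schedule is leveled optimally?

12

Early-start (Deck coating@1, Prop shaft@1, Electrical panel@1, Valve overhaul@1, Piping run@1, Pump rebuild@1, Hull plate@1) gives peak 20: d1:20  d2:17  d3:6  d4:3.
Shift Electrical panel→3, Valve overhaul→4, Hull plate→3.
Schedule Deck coating@1, Prop shaft@1, Electrical panel@3, Valve overhaul@4, Piping run@1, Pump rebuild@1, Hull plate@3: d1:12  d2:12  d3:11  d4:11 — peak 12.
Total welder-days = 46 over 4 days ⇒ peak ≥ ⌈46/4⌉ = 12, so 12 is optimal.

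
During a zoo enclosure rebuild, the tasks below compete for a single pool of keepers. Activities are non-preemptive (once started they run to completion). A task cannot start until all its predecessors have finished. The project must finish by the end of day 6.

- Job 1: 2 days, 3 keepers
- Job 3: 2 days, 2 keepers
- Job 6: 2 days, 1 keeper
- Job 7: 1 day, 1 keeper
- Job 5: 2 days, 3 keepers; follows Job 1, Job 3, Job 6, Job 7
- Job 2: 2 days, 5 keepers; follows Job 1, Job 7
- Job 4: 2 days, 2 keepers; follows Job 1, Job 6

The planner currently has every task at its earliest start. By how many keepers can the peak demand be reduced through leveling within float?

Early-start peak: d1:7  d2:6  d3:10  d4:10  d5:0  d6:0 ⇒ 10.
Leveled (Job 1@1, Job 3@1, Job 6@2, Job 7@1, Job 5@5, Job 2@3, Job 4@5): d1:6  d2:6  d3:6  d4:5  d5:5  d6:5 ⇒ 6.
Reduction 10 − 6 = 4.

4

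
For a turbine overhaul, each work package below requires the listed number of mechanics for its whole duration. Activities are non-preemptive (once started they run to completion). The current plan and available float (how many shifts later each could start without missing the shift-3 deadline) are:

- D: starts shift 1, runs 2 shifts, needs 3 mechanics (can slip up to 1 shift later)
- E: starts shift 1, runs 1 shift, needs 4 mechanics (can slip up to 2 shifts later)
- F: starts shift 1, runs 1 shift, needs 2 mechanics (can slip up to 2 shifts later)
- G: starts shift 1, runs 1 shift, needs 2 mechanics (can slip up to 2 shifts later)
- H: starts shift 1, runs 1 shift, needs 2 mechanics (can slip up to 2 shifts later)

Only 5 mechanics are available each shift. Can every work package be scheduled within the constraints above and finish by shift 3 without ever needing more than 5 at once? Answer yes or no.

Total mechanic-shifts = 16; over 3 shifts the average is 16/3 > 5, so some shift must exceed 5.

no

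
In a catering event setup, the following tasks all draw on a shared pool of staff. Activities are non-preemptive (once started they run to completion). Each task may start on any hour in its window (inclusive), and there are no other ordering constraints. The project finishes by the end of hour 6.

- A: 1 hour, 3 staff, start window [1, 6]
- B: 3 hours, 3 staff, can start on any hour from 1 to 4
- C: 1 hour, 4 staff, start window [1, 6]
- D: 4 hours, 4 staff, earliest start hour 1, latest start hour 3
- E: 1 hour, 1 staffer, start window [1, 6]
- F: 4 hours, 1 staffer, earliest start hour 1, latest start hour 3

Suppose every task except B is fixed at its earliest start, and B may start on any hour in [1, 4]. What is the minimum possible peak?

13

B@1: h1:16  h2:8  h3:8  h4:5  h5:0  h6:0 → peak 16
B@2: h1:13  h2:8  h3:8  h4:8  h5:0  h6:0 → peak 13
B@3: h1:13  h2:5  h3:8  h4:8  h5:3  h6:0 → peak 13
B@4: h1:13  h2:5  h3:5  h4:8  h5:3  h6:3 → peak 13
Best is B@2, peak 13.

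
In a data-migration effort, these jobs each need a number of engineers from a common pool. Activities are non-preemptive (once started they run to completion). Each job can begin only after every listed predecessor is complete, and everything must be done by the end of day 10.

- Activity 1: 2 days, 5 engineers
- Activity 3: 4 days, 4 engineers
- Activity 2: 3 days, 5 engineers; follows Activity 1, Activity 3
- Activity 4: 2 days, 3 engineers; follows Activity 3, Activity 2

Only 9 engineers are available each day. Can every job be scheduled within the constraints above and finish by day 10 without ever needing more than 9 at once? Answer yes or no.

yes

Schedule Activity 1@1, Activity 3@1, Activity 2@5, Activity 4@8: d1:9  d2:9  d3:4  d4:4  d5:5  d6:5  d7:5  d8:3  d9:3  d10:0 — peak 9 ≤ 9.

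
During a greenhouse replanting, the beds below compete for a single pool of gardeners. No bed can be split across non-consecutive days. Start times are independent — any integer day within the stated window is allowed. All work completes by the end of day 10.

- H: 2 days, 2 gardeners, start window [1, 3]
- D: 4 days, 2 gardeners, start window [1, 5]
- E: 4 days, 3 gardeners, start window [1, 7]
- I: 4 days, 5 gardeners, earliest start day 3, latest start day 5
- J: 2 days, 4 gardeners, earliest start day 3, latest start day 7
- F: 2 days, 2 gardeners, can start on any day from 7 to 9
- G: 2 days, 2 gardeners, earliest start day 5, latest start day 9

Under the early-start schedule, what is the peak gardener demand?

Early-start schedule: H@1, D@1, E@1, I@3, J@3, F@7, G@5.
Load per day: day 1: 7, day 2: 7, day 3: 14, day 4: 14, day 5: 7, day 6: 7, day 7: 2, day 8: 2, day 9: 0, day 10: 0.
Peak is 14.

14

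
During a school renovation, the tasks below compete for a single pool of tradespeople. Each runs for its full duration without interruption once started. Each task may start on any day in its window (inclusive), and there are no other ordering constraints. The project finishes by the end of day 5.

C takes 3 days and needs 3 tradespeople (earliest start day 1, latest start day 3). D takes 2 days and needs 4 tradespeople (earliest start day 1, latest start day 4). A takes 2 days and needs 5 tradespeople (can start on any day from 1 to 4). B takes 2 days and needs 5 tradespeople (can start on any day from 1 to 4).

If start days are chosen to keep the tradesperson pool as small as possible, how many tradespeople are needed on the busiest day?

9

Early-start (C@1, D@1, A@1, B@1) gives peak 17: d1:17  d2:17  d3:3  d4:0  d5:0.
Shift D→3, B→4.
Schedule C@1, D@3, A@1, B@4: d1:8  d2:8  d3:7  d4:9  d5:5 — peak 9.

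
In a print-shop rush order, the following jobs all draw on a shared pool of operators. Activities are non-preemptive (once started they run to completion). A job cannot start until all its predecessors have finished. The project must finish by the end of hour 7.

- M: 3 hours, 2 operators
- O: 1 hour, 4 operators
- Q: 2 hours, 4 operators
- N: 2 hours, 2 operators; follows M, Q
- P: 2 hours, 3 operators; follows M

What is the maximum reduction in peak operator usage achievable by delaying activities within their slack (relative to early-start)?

Early-start peak: h1:10  h2:6  h3:2  h4:5  h5:5  h6:0  h7:0 ⇒ 10.
Leveled (M@1, O@1, Q@2, N@4, P@4): h1:6  h2:6  h3:6  h4:5  h5:5  h6:0  h7:0 ⇒ 6.
Reduction 10 − 6 = 4.

4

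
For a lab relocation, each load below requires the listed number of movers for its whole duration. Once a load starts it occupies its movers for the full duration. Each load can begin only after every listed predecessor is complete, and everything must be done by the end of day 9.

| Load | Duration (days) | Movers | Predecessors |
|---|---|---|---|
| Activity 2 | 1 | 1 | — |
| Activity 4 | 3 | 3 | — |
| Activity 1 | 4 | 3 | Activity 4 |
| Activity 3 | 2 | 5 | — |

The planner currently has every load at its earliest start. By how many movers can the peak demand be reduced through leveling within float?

4

Early-start peak: d1:9  d2:8  d3:3  d4:3  d5:3  d6:3  d7:3  d8:0  d9:0 ⇒ 9.
Leveled (Activity 2@1, Activity 4@1, Activity 1@4, Activity 3@8): d1:4  d2:3  d3:3  d4:3  d5:3  d6:3  d7:3  d8:5  d9:5 ⇒ 5.
Reduction 9 − 5 = 4.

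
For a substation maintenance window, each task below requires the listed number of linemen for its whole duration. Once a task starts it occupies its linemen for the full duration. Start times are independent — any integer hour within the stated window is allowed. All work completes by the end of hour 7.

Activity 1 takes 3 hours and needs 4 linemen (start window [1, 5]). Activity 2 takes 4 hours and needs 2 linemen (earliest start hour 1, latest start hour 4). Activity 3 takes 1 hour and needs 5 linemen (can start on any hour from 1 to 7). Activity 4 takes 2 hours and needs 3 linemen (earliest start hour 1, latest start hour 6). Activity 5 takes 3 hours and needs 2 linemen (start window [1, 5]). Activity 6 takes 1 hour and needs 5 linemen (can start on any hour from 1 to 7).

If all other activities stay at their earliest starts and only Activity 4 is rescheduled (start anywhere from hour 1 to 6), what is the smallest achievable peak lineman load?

18

Activity 4@1: h1:21  h2:11  h3:8  h4:2  h5:0  h6:0  h7:0 → peak 21
Activity 4@2: h1:18  h2:11  h3:11  h4:2  h5:0  h6:0  h7:0 → peak 18
Activity 4@3: h1:18  h2:8  h3:11  h4:5  h5:0  h6:0  h7:0 → peak 18
Activity 4@4: h1:18  h2:8  h3:8  h4:5  h5:3  h6:0  h7:0 → peak 18
Activity 4@5: h1:18  h2:8  h3:8  h4:2  h5:3  h6:3  h7:0 → peak 18
Activity 4@6: h1:18  h2:8  h3:8  h4:2  h5:0  h6:3  h7:3 → peak 18
Best is Activity 4@2, peak 18.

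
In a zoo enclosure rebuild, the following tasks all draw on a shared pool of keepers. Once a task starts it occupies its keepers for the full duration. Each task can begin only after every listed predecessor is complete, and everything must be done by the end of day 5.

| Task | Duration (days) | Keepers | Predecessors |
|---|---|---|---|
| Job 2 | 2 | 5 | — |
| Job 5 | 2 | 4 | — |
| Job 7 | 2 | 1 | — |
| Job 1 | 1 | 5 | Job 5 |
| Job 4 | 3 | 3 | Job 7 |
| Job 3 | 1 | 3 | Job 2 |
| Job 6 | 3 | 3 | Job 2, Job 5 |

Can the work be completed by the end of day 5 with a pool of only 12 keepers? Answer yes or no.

yes

Schedule Job 2@1, Job 5@1, Job 7@1, Job 1@3, Job 4@3, Job 3@4, Job 6@3: d1:10  d2:10  d3:11  d4:9  d5:6 — peak 11 ≤ 12.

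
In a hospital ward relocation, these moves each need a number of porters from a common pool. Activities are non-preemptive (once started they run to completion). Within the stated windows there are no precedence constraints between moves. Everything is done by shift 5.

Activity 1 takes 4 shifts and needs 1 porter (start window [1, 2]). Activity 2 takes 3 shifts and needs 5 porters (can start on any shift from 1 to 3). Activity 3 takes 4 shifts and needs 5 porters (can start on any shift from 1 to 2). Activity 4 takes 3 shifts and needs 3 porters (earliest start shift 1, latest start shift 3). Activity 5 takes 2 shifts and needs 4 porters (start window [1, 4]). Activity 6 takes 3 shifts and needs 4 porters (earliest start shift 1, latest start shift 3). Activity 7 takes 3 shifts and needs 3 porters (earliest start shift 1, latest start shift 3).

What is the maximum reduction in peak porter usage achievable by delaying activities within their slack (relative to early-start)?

4

Early-start peak: s1:25  s2:25  s3:21  s4:6  s5:0 ⇒ 25.
Leveled (Activity 1@1, Activity 2@1, Activity 3@1, Activity 4@1, Activity 5@1, Activity 6@3, Activity 7@1): s1:21  s2:21  s3:21  s4:10  s5:4 ⇒ 21.
Reduction 25 − 21 = 4.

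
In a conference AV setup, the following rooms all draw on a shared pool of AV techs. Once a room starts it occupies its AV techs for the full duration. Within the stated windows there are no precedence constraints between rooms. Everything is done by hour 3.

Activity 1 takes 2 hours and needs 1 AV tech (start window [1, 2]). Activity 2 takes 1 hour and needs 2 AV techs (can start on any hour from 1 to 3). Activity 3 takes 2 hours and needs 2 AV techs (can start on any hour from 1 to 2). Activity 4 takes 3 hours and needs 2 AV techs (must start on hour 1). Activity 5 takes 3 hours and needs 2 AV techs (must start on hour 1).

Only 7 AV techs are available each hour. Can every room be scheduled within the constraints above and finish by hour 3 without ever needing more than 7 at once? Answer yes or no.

yes

Schedule Activity 1@1, Activity 2@1, Activity 3@2, Activity 4@1, Activity 5@1: h1:7  h2:7  h3:6 — peak 7 ≤ 7.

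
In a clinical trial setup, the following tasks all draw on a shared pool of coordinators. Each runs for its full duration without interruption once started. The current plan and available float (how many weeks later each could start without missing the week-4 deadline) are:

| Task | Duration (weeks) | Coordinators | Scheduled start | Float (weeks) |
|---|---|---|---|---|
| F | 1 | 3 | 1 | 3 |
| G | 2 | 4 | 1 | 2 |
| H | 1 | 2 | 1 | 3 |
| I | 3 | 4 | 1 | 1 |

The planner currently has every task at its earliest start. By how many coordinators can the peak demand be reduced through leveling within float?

5

Early-start peak: w1:13  w2:8  w3:4  w4:0 ⇒ 13.
Leveled (F@1, G@1, H@3, I@2): w1:7  w2:8  w3:6  w4:4 ⇒ 8.
Reduction 13 − 8 = 5.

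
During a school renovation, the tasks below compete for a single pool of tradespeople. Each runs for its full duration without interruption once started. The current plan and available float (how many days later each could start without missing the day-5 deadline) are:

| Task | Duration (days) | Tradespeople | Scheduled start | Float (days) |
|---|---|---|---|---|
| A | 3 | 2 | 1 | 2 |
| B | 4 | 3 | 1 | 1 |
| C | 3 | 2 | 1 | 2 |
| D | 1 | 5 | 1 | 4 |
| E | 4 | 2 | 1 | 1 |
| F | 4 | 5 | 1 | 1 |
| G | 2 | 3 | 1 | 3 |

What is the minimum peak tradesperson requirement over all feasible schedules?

14

Early-start (A@1, B@1, C@1, D@1, E@1, F@1, G@1) gives peak 22: d1:22  d2:17  d3:14  d4:10  d5:0.
Shift F→2, G→4.
Schedule A@1, B@1, C@1, D@1, E@1, F@2, G@4: d1:14  d2:14  d3:14  d4:13  d5:8 — peak 14.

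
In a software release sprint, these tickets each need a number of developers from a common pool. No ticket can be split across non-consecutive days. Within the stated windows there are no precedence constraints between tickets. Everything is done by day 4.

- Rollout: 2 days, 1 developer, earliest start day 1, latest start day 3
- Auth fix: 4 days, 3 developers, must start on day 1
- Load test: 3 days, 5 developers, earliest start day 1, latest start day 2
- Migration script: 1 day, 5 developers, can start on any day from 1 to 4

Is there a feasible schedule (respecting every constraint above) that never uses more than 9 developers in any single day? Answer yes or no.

yes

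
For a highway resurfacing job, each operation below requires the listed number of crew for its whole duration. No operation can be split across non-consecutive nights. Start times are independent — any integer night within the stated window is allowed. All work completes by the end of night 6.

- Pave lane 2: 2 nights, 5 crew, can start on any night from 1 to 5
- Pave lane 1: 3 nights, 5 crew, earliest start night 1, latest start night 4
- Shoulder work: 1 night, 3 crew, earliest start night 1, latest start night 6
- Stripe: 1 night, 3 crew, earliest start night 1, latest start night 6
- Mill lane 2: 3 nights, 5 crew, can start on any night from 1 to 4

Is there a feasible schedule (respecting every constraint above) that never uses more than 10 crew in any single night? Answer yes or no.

yes

Schedule Pave lane 2@1, Pave lane 1@1, Shoulder work@3, Stripe@4, Mill lane 2@4: n1:10  n2:10  n3:8  n4:8  n5:5  n6:5 — peak 10 ≤ 10.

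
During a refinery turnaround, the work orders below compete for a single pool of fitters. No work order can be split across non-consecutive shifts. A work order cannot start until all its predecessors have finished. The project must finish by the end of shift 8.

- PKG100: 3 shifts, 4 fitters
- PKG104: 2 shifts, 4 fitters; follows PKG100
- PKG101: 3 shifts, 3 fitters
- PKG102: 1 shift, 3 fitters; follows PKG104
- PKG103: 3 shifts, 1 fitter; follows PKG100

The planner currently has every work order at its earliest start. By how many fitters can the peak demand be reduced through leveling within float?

1

Early-start peak: s1:7  s2:7  s3:7  s4:5  s5:5  s6:4  s7:0  s8:0 ⇒ 7.
Leveled (PKG100@1, PKG104@4, PKG101@6, PKG102@7, PKG103@4): s1:4  s2:4  s3:4  s4:5  s5:5  s6:4  s7:6  s8:3 ⇒ 6.
Reduction 7 − 6 = 1.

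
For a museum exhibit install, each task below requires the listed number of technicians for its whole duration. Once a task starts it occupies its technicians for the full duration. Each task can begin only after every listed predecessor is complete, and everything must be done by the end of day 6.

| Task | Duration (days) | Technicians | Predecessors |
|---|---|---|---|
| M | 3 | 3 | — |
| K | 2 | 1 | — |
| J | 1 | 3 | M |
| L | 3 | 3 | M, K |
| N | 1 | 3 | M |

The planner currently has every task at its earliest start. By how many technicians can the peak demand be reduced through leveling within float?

3

Early-start peak: d1:4  d2:4  d3:3  d4:9  d5:3  d6:3 ⇒ 9.
Leveled (M@1, K@1, J@4, L@4, N@5): d1:4  d2:4  d3:3  d4:6  d5:6  d6:3 ⇒ 6.
Reduction 9 − 6 = 3.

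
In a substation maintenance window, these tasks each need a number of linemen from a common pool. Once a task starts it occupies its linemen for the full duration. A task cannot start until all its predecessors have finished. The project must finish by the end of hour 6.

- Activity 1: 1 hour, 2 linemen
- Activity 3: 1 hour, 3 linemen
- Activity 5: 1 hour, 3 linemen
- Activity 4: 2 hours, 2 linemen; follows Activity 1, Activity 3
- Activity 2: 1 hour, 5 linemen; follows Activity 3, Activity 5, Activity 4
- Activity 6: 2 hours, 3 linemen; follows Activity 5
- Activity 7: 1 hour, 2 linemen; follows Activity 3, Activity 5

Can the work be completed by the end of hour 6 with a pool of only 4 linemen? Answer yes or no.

no

Total lineman-hours = 25; over 6 hours the average is 25/6 > 4, so some hour must exceed 4.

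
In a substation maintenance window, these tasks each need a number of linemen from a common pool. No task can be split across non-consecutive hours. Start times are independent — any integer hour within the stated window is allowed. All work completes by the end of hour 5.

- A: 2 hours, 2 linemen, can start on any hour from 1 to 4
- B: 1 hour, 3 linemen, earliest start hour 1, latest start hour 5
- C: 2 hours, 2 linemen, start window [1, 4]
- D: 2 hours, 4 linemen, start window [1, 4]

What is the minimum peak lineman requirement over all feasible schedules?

4

Early-start (A@1, B@1, C@1, D@1) gives peak 11: h1:11  h2:8  h3:0  h4:0  h5:0.
Shift B→3, D→4.
Schedule A@1, B@3, C@1, D@4: h1:4  h2:4  h3:3  h4:4  h5:4 — peak 4.
Total lineman-hours = 19 over 5 hours ⇒ peak ≥ ⌈19/5⌉ = 4, so 4 is optimal.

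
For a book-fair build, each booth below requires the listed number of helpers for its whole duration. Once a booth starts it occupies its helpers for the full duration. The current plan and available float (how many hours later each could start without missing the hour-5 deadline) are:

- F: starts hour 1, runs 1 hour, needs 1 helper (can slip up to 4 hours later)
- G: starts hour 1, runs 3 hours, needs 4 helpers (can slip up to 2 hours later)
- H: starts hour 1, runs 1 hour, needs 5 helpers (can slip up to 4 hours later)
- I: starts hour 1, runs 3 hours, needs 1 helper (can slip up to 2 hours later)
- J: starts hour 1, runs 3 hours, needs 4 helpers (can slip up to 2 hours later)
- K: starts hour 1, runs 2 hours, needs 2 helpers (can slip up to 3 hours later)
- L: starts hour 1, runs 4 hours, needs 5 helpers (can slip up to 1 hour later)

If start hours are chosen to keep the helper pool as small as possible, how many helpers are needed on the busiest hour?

Early-start (F@1, G@1, H@1, I@1, J@1, K@1, L@1) gives peak 22: h1:22  h2:16  h3:14  h4:5  h5:0.
Shift J→2, K→4, L→2.
Schedule F@1, G@1, H@1, I@1, J@2, K@4, L@2: h1:11  h2:14  h3:14  h4:11  h5:7 — peak 14.

14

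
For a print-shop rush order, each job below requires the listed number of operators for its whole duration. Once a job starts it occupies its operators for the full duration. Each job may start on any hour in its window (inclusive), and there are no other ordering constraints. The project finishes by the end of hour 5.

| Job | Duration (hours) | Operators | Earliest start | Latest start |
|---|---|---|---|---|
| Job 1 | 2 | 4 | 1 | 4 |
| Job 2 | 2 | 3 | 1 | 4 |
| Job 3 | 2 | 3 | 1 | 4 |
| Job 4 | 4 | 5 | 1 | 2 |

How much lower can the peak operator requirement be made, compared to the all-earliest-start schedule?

4

Early-start peak: h1:15  h2:15  h3:5  h4:5  h5:0 ⇒ 15.
Leveled (Job 1@1, Job 2@3, Job 3@3, Job 4@1): h1:9  h2:9  h3:11  h4:11  h5:0 ⇒ 11.
Reduction 15 − 11 = 4.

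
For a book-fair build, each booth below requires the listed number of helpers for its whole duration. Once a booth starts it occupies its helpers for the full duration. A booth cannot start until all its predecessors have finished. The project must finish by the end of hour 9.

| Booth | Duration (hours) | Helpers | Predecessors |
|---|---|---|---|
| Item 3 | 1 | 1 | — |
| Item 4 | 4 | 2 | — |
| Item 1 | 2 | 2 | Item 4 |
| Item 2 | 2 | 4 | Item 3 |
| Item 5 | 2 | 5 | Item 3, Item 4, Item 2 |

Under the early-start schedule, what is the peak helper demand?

Early-start schedule: Item 3@1, Item 4@1, Item 1@5, Item 2@2, Item 5@5.
Load per hour: hour 1: 3, hour 2: 6, hour 3: 6, hour 4: 2, hour 5: 7, hour 6: 7, hour 7: 0, hour 8: 0, hour 9: 0.
Peak is 7.

7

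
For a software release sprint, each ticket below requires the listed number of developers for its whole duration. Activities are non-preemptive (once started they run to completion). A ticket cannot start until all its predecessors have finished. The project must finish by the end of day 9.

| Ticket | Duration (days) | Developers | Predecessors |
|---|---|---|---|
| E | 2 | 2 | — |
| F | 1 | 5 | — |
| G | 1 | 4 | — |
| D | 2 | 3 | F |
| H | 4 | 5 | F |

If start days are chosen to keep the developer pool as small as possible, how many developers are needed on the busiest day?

5

Early-start (E@1, F@1, G@1, D@2, H@2) gives peak 11: d1:11  d2:10  d3:8  d4:5  d5:5  d6:0  d7:0  d8:0  d9:0.
Shift E→2, G→4, H→5.
Schedule E@2, F@1, G@4, D@2, H@5: d1:5  d2:5  d3:5  d4:4  d5:5  d6:5  d7:5  d8:5  d9:0 — peak 5.
Total developer-days = 39 over 9 days ⇒ peak ≥ ⌈39/9⌉ = 5, so 5 is optimal.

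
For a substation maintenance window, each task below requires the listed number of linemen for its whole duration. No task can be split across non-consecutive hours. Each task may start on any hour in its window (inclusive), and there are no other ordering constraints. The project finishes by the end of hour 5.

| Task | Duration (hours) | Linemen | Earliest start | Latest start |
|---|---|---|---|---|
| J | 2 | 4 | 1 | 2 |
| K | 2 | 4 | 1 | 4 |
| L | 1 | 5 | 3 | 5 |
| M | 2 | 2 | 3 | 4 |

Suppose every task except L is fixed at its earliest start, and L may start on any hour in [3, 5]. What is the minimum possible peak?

8

L@3: h1:8  h2:8  h3:7  h4:2  h5:0 → peak 8
L@4: h1:8  h2:8  h3:2  h4:7  h5:0 → peak 8
L@5: h1:8  h2:8  h3:2  h4:2  h5:5 → peak 8
Best is L@3, peak 8.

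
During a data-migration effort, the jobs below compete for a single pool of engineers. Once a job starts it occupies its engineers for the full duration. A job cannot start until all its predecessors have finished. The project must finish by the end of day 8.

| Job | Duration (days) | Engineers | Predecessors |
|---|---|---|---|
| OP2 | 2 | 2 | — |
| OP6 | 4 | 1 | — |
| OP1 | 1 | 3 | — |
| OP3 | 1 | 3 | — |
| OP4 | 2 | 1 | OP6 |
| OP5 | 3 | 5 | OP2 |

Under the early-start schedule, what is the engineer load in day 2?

3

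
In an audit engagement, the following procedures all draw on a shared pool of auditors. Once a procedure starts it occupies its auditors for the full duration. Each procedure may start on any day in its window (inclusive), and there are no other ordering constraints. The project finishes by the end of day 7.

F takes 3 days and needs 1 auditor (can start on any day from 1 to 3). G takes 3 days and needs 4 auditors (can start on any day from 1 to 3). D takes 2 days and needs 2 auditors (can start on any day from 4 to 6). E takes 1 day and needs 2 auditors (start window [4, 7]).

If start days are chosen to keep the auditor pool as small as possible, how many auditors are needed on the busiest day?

5

Schedule F@1, G@1, D@4, E@4: d1:5  d2:5  d3:5  d4:4  d5:2  d6:0  d7:0 — peak 5.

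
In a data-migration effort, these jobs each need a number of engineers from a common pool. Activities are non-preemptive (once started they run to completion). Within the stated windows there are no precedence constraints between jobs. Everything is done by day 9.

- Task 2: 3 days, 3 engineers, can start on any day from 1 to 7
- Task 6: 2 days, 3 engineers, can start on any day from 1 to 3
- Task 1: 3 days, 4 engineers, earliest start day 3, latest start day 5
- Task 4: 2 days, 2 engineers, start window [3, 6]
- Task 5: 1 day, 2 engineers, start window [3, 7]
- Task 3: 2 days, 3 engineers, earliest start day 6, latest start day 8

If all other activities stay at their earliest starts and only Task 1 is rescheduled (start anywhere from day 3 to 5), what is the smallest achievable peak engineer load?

7

Task 1@3: d1:6  d2:6  d3:11  d4:6  d5:4  d6:3  d7:3  d8:0  d9:0 → peak 11
Task 1@4: d1:6  d2:6  d3:7  d4:6  d5:4  d6:7  d7:3  d8:0  d9:0 → peak 7
Task 1@5: d1:6  d2:6  d3:7  d4:2  d5:4  d6:7  d7:7  d8:0  d9:0 → peak 7
Best is Task 1@4, peak 7.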